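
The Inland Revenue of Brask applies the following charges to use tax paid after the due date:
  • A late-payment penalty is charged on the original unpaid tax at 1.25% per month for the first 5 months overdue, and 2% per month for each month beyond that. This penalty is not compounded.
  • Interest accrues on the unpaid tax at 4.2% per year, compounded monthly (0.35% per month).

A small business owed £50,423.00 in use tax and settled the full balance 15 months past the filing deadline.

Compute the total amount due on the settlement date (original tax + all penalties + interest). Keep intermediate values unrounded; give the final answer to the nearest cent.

£66,372.10

Penalty, months 1–5: 5 × 1.25% × £50,423.00 = £3,151.44…
Penalty, months 6–15: 10 × 2% × £50,423.00 = £10,084.60
Interest: £50,423.00 × ((1 + 0.0035)^15 − 1) = £50,423.00 × 0.0538060… = £2,713.0582…
Total = £50,423.00 + £13,236.0375 + £2,713.0582… = £66,372.10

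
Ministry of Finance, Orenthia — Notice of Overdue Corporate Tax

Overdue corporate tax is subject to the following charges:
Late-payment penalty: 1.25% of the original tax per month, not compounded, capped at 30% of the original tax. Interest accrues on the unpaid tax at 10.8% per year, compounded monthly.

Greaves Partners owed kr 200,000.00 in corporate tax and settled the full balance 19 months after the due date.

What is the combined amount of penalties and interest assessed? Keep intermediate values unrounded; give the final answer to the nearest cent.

kr 84,616.71

Penalty: 19 × 1.25% × kr 200,000.00 = kr 47,500.00 (below the 30% cap of kr 60,000.00)
Interest (10.8%/yr ÷ 12 = 0.9%/month): kr 200,000.00 × ((1 + 0.009)^19 − 1) = kr 37,116.7065…
Penalties + interest = kr 47,500.0000 + kr 37,116.7065… = kr 84,616.71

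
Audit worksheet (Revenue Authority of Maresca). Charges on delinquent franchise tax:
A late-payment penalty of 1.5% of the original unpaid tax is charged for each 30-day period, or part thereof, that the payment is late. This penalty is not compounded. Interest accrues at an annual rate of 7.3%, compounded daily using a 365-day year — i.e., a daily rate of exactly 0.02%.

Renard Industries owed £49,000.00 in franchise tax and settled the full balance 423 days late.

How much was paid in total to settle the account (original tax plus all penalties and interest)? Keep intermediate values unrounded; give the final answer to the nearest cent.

Penalty periods: ⌈423/30⌉ = 15; penalty = 15 × 1.5% × £49,000.00 = £11,025.00
Interest: £49,000.00 × ((1 + 0.0002)^423 − 1) = £49,000.00 × 0.08827246… = £4,325.3506…
Total = £49,000.00 + £11,025.0000 + £4,325.3506… = £64,350.35

£64,350.35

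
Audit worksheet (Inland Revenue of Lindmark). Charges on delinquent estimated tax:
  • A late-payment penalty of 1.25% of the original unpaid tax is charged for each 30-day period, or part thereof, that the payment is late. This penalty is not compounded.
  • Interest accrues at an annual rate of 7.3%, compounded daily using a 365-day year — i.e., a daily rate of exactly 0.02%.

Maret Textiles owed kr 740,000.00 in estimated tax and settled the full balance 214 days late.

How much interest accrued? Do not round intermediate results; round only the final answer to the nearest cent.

Interest: kr 740,000.00 × ((1 + 0.0002)^214 − 1) = kr 740,000.00 × 0.04372466… = kr 32,356.2496…

kr 32,356.25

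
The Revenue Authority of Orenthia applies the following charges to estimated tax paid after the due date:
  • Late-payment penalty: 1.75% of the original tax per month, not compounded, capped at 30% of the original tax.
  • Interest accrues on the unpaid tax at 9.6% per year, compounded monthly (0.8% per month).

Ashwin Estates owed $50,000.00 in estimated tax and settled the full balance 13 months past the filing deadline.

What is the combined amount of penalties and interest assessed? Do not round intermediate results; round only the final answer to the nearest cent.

Penalty: 13 × 1.75% × $50,000.00 = $11,375.00 (below the 30% cap of $15,000.00)
Interest: $50,000.00 × ((1 + 0.008)^13 − 1) = $50,000.00 × 0.1091414… = $5,457.0702…
Penalties + interest = $11,375.0000 + $5,457.0702… = $16,832.07

$16,832.07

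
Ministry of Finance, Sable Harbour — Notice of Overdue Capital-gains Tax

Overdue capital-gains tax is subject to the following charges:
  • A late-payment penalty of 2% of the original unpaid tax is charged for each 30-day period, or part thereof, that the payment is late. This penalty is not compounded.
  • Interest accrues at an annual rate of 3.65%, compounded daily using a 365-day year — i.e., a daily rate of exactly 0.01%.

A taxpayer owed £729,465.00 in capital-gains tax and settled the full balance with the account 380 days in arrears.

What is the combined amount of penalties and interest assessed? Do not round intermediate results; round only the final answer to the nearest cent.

£217,912.54

Penalty periods: ⌈380/30⌉ = 13; penalty = 13 × 2% × £729,465.00 = £189,660.90
Interest: £729,465.00 × ((1 + 0.0001)^380 − 1) = £729,465.00 × 0.03872926… = £28,251.6392…
Penalties + interest = £189,660.9000 + £28,251.6392… = £217,912.54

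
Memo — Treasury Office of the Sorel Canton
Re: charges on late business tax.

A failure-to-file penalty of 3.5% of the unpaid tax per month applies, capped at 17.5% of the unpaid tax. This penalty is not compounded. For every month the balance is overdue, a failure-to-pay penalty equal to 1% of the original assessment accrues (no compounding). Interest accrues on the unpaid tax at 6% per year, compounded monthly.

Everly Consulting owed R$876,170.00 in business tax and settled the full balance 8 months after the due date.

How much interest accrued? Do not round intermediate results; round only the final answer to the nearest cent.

R$35,666.29

Interest (6%/yr ÷ 12 = 0.5%/month): R$876,170.00 × ((1 + 0.005)^8 − 1) = R$35,666.2907…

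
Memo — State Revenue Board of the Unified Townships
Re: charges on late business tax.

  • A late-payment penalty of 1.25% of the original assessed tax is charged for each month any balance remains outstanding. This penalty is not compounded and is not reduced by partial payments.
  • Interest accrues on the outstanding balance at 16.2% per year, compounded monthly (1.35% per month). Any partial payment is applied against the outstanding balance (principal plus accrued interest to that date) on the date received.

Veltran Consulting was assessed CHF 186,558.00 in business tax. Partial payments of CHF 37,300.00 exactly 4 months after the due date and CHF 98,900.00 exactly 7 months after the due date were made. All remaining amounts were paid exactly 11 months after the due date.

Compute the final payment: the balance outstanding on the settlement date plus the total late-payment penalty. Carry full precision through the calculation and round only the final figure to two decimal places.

Balance at month 4: CHF 186,558.0000 × (1 + 0.0135)^4 = CHF 196,837.9754…
After CHF 37,300.00 payment: CHF 196,837.9754… − CHF 37,300.00 = CHF 159,537.9754…
Balance at month 7: CHF 159,537.9754… × (1 + 0.0135)^3 = CHF 166,086.8833…
After CHF 98,900.00 payment: CHF 166,086.8833… − CHF 98,900.00 = CHF 67,186.8833…
Balance at month 11: CHF 67,186.8833… × (1 + 0.0135)^4 = CHF 70,889.1073…
Penalty: 11 × 1.25% × CHF 186,558.00 = CHF 25,651.73…
Final settlement = outstanding balance + penalty = CHF 70,889.1073… + CHF 25,651.73… = CHF 96,540.83

CHF 96,540.83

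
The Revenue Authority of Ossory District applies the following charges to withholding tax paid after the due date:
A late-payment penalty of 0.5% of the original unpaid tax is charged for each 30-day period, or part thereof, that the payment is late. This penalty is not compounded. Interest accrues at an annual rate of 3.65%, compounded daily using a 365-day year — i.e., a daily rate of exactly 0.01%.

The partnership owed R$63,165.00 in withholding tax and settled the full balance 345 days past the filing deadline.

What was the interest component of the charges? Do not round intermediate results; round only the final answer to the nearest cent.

Interest: R$63,165.00 × ((1 + 0.0001)^345 − 1) = R$63,165.00 × 0.03510024… = R$2,217.1068…

R$2,217.11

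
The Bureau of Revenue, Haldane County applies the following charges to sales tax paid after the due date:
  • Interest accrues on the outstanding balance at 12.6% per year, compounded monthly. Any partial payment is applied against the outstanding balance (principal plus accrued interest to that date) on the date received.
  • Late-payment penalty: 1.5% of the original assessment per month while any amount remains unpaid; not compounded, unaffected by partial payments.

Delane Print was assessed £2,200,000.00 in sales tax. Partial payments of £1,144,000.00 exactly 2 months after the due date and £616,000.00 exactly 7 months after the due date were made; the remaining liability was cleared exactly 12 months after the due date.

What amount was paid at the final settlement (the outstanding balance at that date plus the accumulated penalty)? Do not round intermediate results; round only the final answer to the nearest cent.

Monthly rate = 12.6% ÷ 12 = 1.05%
Balance at month 2: £2,200,000.0000 × (1 + 0.0105)^2 = £2,246,442.5500
After £1,144,000.00 payment: £2,246,442.5500 − £1,144,000.00 = £1,102,442.5500
Balance at month 7: £1,102,442.5500 × (1 + 0.0105)^5 = £1,161,549.0561…
After £616,000.00 payment: £1,161,549.0561… − £616,000.00 = £545,549.0561…
Balance at month 12: £545,549.0561… × (1 + 0.0105)^5 = £574,798.1980…
Penalty: 12 × 1.5% × £2,200,000.00 = £396,000.00
Final settlement = outstanding balance + penalty = £574,798.1980… + £396,000.00 = £970,798.20

£970,798.20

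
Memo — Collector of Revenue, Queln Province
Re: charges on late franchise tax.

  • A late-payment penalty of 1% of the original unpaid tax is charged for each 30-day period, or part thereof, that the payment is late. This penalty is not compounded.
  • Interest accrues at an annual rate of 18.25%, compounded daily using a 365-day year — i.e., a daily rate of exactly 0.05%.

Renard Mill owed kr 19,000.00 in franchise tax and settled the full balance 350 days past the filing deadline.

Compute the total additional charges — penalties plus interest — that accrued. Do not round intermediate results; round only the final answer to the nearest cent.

kr 5,912.69

Penalty periods: ⌈350/30⌉ = 12; penalty = 12 × 1% × kr 19,000.00 = kr 2,280.00
Interest: kr 19,000.00 × ((1 + 0.0005)^350 − 1) = kr 19,000.00 × 0.19119412… = kr 3,632.6882…
Penalties + interest = kr 2,280.0000 + kr 3,632.6882… = kr 5,912.69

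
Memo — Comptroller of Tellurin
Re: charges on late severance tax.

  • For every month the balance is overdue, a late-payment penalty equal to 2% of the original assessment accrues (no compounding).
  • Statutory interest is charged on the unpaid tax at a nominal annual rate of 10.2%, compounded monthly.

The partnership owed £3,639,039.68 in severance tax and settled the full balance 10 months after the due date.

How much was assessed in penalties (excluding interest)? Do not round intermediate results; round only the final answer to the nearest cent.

Late-payment penalty = 2% × £3,639,039.68 × 10 mo = £727,807.94…

£727,807.94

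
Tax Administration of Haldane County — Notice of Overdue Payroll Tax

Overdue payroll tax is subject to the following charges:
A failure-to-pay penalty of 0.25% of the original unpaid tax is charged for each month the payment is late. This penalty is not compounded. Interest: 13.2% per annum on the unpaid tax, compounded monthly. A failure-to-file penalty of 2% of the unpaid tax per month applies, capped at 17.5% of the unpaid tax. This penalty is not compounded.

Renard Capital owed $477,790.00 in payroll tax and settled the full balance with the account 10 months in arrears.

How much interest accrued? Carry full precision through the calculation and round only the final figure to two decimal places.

Interest (13.2%/yr ÷ 12 = 1.1%/month): $477,790.00 × ((1 + 0.011)^10 − 1) = $55,236.2678…

$55,236.27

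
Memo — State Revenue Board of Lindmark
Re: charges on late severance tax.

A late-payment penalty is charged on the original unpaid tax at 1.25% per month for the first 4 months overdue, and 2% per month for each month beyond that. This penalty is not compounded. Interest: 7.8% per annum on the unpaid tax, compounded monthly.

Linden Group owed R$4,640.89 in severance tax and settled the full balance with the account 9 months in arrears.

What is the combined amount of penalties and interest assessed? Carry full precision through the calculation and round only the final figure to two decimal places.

Penalty, months 1–4: 4 × 1.25% × R$4,640.89 = R$232.04…
Penalty, months 5–9: 5 × 2% × R$4,640.89 = R$464.09…
Interest (7.8%/yr ÷ 12 = 0.65%/month): R$4,640.89 × ((1 + 0.0065)^9 − 1) = R$278.6590…
Penalties + interest = R$696.1335 + R$278.6590… = R$974.79

R$974.79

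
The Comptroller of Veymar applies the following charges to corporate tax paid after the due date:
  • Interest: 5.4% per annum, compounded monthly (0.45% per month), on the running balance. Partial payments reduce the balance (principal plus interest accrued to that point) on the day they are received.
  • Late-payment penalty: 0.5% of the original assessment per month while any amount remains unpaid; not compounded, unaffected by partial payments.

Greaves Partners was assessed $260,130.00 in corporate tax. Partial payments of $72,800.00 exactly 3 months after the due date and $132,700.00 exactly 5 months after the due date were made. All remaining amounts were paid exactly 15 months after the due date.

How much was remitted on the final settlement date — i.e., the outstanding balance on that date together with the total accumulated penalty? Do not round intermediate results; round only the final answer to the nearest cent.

Balance at month 3: $260,130.0000 × (1 + 0.0045)^3 = $263,657.5816…
After $72,800.00 payment: $263,657.5816… − $72,800.00 = $190,857.5816…
Balance at month 5: $190,857.5816… × (1 + 0.0045)^2 = $192,579.1647…
After $132,700.00 payment: $192,579.1647… − $132,700.00 = $59,879.1647…
Balance at month 15: $59,879.1647… × (1 + 0.0045)^10 = $62,628.9520…
Penalty: 15 × 0.5% × $260,130.00 = $19,509.75
Final settlement = outstanding balance + penalty = $62,628.9520… + $19,509.75 = $82,138.70

$82,138.70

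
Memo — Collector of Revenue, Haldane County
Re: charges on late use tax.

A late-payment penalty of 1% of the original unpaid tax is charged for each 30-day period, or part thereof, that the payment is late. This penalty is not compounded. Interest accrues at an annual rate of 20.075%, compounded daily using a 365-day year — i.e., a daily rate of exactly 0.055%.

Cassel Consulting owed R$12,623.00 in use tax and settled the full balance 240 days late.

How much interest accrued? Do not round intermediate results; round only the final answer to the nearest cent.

R$1,780.69

Interest: R$12,623.00 × ((1 + 0.00055)^240 − 1) = R$12,623.00 × 0.14106691… = R$1,780.6876…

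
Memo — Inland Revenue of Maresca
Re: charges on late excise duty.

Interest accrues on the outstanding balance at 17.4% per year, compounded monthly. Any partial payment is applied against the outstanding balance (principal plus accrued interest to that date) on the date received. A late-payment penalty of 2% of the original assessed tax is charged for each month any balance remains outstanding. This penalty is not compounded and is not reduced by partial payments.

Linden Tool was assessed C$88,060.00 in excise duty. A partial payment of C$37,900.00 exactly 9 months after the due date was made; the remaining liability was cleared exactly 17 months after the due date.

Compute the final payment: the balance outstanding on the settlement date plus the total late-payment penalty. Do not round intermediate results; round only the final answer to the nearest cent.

C$99,891.25

Monthly rate = 17.4% ÷ 12 = 1.45%
Balance at month 9: C$88,060.0000 × (1 + 0.0145)^9 = C$100,241.4046…
After C$37,900.00 payment: C$100,241.4046… − C$37,900.00 = C$62,341.4046…
Balance at month 17: C$62,341.4046… × (1 + 0.0145)^8 = C$69,950.8497…
Penalty: 17 × 2% × C$88,060.00 = C$29,940.40
Final settlement = outstanding balance + penalty = C$69,950.8497… + C$29,940.40 = C$99,891.25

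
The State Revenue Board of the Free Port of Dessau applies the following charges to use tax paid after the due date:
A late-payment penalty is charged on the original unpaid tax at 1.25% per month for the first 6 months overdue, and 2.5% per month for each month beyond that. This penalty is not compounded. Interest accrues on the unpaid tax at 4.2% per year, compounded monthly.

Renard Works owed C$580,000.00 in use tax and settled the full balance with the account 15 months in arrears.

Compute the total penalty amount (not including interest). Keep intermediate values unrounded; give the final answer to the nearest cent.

Penalty, months 1–6: 6 × 1.25% × C$580,000.00 = C$43,500.00
Penalty, months 7–15: 9 × 2.5% × C$580,000.00 = C$130,500.00
Total penalty = C$43,500.00 + C$130,500.00 = C$174,000.00

C$174,000.00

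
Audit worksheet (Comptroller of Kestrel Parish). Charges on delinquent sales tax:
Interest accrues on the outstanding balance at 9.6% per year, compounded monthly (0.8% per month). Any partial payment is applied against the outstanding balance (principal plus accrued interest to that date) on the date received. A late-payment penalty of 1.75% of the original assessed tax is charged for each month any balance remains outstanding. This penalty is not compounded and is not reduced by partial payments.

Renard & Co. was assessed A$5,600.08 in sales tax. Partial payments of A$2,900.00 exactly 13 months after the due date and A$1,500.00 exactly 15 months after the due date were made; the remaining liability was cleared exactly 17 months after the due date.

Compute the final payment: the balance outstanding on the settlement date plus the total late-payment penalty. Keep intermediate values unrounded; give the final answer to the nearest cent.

A$3,560.45

Balance at month 13: A$5,600.0800 × (1 + 0.008)^13 = A$6,211.2806…
After A$2,900.00 payment: A$6,211.2806… − A$2,900.00 = A$3,311.2806…
Balance at month 15: A$3,311.2806… × (1 + 0.008)^2 = A$3,364.4730…
After A$1,500.00 payment: A$3,364.4730… − A$1,500.00 = A$1,864.4730…
Balance at month 17: A$1,864.4730… × (1 + 0.008)^2 = A$1,894.4239…
Penalty: 17 × 1.75% × A$5,600.08 = A$1,666.02…
Final settlement = outstanding balance + penalty = A$1,894.4239… + A$1,666.02… = A$3,560.45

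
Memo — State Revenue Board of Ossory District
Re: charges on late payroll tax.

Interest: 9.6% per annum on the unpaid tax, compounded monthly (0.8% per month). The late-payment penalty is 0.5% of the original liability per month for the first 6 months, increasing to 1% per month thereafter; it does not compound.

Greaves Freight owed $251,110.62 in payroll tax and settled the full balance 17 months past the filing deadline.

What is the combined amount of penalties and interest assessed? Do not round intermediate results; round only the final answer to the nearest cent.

Penalty, months 1–6: 6 × 0.5% × $251,110.62 = $7,533.32…
Penalty, months 7–17: 11 × 1% × $251,110.62 = $27,622.17…
Interest: $251,110.62 × ((1 + 0.008)^17 − 1) = $251,110.62 × 0.1450621… = $36,426.6375…
Penalties + interest = $35,155.4868 + $36,426.6375… = $71,582.12

$71,582.12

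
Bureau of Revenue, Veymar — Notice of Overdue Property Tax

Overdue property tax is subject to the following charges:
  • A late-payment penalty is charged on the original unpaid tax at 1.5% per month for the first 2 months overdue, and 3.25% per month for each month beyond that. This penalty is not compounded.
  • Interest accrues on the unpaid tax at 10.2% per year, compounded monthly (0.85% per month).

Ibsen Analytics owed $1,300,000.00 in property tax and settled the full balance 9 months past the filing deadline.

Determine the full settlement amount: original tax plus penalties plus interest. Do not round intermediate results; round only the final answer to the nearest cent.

$1,737,649.22

Penalty, months 1–2: 2 × 1.5% × $1,300,000.00 = $39,000.00
Penalty, months 3–9: 7 × 3.25% × $1,300,000.00 = $295,750.00
Interest: $1,300,000.00 × ((1 + 0.0085)^9 − 1) = $1,300,000.00 × 0.0791532… = $102,899.2248…
Total = $1,300,000.00 + $334,750.0000 + $102,899.2248… = $1,737,649.22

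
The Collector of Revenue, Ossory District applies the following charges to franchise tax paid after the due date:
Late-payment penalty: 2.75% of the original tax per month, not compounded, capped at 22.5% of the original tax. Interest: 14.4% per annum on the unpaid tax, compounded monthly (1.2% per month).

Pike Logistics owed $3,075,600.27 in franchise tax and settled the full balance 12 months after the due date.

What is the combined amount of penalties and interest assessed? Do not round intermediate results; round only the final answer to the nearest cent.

$1,165,328.41

Penalty (uncapped): 12 × 2.75% × $3,075,600.27 = $1,014,948.09…; cap = 22.5% × $3,075,600.27 = $692,010.06… → penalty = $692,010.06…
Interest: $3,075,600.27 × ((1 + 0.012)^12 − 1) = $3,075,600.27 × 0.1538946… = $473,318.3477…
Penalties + interest = $692,010.0608… + $473,318.3477… = $1,165,328.41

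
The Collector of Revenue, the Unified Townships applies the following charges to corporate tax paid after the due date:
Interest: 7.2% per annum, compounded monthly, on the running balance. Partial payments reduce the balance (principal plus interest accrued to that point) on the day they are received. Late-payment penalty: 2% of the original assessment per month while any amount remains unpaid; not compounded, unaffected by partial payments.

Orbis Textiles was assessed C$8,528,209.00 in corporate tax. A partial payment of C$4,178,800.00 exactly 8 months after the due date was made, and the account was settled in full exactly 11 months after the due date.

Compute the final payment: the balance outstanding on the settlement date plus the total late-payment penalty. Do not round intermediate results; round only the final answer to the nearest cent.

C$6,729,999.64

Monthly rate = 7.2% ÷ 12 = 0.6%
Balance at month 8: C$8,528,209.0000 × (1 + 0.006)^8 = C$8,946,263.4013…
After C$4,178,800.00 payment: C$8,946,263.4013… − C$4,178,800.00 = C$4,767,463.4013…
Balance at month 11: C$4,767,463.4013… × (1 + 0.006)^3 = C$4,853,793.6583…
Penalty: 11 × 2% × C$8,528,209.00 = C$1,876,205.98
Final settlement = outstanding balance + penalty = C$4,853,793.6583… + C$1,876,205.98 = C$6,729,999.64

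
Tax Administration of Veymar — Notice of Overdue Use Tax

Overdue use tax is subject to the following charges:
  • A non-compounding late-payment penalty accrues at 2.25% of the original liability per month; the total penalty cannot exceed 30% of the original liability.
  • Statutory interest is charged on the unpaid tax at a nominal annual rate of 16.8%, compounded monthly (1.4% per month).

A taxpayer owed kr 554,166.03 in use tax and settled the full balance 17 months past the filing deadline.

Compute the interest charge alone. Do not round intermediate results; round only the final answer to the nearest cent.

Interest: kr 554,166.03 × ((1 + 0.014)^17 − 1) = kr 554,166.03 × 0.2666168… = kr 147,749.9589…

kr 147,749.96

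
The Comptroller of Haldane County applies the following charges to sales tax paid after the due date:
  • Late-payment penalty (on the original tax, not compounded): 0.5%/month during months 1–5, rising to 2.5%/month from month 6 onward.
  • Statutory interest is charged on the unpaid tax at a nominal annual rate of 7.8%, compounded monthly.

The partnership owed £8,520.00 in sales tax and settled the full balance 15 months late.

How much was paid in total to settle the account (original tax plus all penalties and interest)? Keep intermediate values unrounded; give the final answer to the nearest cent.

£11,732.58

Penalty, months 1–5: 5 × 0.5% × £8,520.00 = £213.00
Penalty, months 6–15: 10 × 2.5% × £8,520.00 = £2,130.00
Interest (7.8%/yr ÷ 12 = 0.65%/month): £8,520.00 × ((1 + 0.0065)^15 − 1) = £869.5825…
Total = £8,520.00 + £2,343.0000 + £869.5825… = £11,732.58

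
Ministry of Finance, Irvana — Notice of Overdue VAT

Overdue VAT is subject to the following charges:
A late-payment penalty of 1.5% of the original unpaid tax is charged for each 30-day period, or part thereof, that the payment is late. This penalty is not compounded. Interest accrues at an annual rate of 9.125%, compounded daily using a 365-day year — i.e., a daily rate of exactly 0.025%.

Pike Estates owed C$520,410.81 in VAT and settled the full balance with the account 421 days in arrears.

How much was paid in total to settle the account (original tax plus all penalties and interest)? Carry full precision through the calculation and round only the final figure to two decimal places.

Penalty periods: ⌈421/30⌉ = 15; penalty = 15 × 1.5% × C$520,410.81 = C$117,092.43…
Interest: C$520,410.81 × ((1 + 0.00025)^421 − 1) = C$520,410.81 × 0.11097371… = C$57,751.9177…
Total = C$520,410.81 + C$117,092.4323… + C$57,751.9177… = C$695,255.16

C$695,255.16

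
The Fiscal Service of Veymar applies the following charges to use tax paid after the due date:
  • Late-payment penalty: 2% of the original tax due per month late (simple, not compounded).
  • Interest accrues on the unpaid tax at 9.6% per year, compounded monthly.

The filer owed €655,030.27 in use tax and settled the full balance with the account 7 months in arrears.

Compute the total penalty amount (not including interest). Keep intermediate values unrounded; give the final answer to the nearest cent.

Late-payment penalty: 7 × 2% × €655,030.27 = €91,704.24…

€91,704.24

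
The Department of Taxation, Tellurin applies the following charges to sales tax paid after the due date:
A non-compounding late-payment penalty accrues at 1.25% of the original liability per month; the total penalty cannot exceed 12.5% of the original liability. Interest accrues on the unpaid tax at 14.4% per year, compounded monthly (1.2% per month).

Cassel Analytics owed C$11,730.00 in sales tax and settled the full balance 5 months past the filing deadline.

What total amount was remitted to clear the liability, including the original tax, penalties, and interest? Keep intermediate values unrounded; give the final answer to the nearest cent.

Penalty: 5 × 1.25% × C$11,730.00 = C$733.13… (below the 12.5% cap of C$1,466.25)
Interest: C$11,730.00 × ((1 + 0.012)^5 − 1) = C$11,730.00 × 0.0614574… = C$720.8951…
Total = C$11,730.00 + C$733.1250 + C$720.8951… = C$13,184.02

C$13,184.02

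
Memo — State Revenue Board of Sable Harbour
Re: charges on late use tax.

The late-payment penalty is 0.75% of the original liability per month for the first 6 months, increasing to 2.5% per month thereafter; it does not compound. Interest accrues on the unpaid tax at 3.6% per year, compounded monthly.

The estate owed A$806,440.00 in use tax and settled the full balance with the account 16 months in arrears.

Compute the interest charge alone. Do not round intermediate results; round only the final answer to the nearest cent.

Interest (3.6%/yr ÷ 12 = 0.3%/month): A$806,440.00 × ((1 + 0.003)^16 − 1) = A$39,592.3883…

A$39,592.39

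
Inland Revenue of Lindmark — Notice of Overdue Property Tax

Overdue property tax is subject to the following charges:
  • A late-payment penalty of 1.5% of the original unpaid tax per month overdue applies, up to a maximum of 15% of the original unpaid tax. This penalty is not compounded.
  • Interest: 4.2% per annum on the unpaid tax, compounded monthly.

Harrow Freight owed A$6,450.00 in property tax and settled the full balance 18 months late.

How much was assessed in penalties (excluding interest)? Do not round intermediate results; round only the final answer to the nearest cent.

Penalty (uncapped): 18 × 1.5% × A$6,450.00 = A$1,741.50; cap = 15% × A$6,450.00 = A$967.50 → penalty = A$967.50

A$967.50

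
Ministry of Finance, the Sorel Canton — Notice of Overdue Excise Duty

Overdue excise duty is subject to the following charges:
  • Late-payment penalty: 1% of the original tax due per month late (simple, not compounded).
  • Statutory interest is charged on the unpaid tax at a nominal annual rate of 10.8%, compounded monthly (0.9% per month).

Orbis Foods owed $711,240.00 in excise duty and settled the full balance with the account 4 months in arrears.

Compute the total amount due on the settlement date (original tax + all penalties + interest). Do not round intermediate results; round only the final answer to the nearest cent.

$765,641.98

Late-payment penalty = 1% × $711,240.00 × 4 mo = $28,449.60
Interest: $711,240.00 × ((1 + 0.009)^4 − 1) = $711,240.00 × 0.0364889… = $25,952.3813…
Total = $711,240.00 + $28,449.6000 + $25,952.3813… = $765,641.98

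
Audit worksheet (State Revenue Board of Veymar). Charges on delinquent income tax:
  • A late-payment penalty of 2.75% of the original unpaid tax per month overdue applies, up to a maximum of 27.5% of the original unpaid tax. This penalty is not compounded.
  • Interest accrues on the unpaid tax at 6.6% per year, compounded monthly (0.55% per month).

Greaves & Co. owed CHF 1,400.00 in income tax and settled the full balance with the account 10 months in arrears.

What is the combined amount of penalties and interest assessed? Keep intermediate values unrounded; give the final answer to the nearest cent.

CHF 463.93

Penalty (uncapped): 10 × 2.75% × CHF 1,400.00 = CHF 385.00; cap = 27.5% × CHF 1,400.00 = CHF 385.00 → penalty = CHF 385.00
Interest: CHF 1,400.00 × ((1 + 0.0055)^10 − 1) = CHF 1,400.00 × 0.0563814… = CHF 78.9340…
Penalties + interest = CHF 385.0000 + CHF 78.9340… = CHF 463.93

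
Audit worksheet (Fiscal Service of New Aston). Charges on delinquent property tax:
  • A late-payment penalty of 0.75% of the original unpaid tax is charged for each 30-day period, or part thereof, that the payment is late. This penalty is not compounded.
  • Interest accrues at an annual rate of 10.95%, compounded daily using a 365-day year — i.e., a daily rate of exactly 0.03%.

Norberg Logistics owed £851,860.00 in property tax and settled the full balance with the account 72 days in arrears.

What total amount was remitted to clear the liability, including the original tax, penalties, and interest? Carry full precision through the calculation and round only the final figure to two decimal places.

£889,624.37

Penalty periods: ⌈72/30⌉ = 3; penalty = 3 × 0.75% × £851,860.00 = £19,166.85
Interest: £851,860.00 × ((1 + 0.0003)^72 − 1) = £851,860.00 × 0.02183166… = £18,597.5167…
Total = £851,860.00 + £19,166.8500 + £18,597.5167… = £889,624.37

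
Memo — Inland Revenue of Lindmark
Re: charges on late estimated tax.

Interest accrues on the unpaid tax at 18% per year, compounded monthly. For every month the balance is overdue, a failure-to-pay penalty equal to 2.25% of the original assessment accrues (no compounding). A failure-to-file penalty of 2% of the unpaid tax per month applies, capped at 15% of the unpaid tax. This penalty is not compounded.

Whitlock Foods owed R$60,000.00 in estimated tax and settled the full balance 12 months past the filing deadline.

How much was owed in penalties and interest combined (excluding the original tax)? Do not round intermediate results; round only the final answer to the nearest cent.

Failure-to-file: 12 × 2% × R$60,000.00 = R$14,400.00, capped at 15% × R$60,000.00 = R$9,000.00
Failure-to-pay penalty: 12 × 2.25% × R$60,000.00 = R$16,200.00
Interest (18%/yr ÷ 12 = 1.5%/month): R$60,000.00 × ((1 + 0.015)^12 − 1) = R$11,737.0903…
Penalties + interest = R$25,200.0000 + R$11,737.0903… = R$36,937.09

R$36,937.09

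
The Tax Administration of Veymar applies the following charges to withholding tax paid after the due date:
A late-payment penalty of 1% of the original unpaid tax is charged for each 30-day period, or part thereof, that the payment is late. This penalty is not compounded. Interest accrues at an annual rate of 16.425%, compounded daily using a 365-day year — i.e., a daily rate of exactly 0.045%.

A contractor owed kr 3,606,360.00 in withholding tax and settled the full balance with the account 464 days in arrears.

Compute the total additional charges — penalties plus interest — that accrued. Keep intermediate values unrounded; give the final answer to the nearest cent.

kr 1,414,200.41

Penalty periods: ⌈464/30⌉ = 16; penalty = 16 × 1% × kr 3,606,360.00 = kr 577,017.60
Interest: kr 3,606,360.00 × ((1 + 0.00045)^464 − 1) = kr 3,606,360.00 × 0.23214066… = kr 837,182.8058…
Penalties + interest = kr 577,017.6000 + kr 837,182.8058… = kr 1,414,200.41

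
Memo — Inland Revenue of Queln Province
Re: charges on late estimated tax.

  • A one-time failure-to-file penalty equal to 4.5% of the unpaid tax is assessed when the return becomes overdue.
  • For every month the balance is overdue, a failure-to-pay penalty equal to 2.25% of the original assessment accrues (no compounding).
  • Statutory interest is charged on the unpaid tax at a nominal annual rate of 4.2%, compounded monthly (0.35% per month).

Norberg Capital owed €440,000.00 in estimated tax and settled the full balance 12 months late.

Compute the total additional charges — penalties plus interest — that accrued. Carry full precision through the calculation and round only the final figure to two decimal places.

Failure-to-file penalty: 4.5% × €440,000.00 = €19,800.00
Failure-to-pay penalty: 12 × 2.25% × €440,000.00 = €118,800.00
Interest: €440,000.00 × ((1 + 0.0035)^12 − 1) = €440,000.00 × 0.0428180… = €18,839.9232…
Penalties + interest = €138,600.0000 + €18,839.9232… = €157,439.92

€157,439.92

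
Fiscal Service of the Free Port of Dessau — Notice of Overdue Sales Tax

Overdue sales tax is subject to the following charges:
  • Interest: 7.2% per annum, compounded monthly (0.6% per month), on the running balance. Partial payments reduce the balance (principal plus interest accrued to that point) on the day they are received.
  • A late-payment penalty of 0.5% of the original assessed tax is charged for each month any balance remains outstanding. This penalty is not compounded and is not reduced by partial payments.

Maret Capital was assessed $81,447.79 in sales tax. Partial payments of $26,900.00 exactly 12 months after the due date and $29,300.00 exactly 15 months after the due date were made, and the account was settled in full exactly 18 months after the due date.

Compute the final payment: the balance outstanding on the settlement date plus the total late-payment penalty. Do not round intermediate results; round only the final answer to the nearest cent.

Balance at month 12: $81,447.7900 × (1 + 0.006)^12 = $87,509.4740…
After $26,900.00 payment: $87,509.4740… − $26,900.00 = $60,609.4740…
Balance at month 15: $60,609.4740… × (1 + 0.006)^3 = $61,707.0034…
After $29,300.00 payment: $61,707.0034… − $29,300.00 = $32,407.0034…
Balance at month 18: $32,407.0034… × (1 + 0.006)^3 = $32,993.8364…
Penalty: 18 × 0.5% × $81,447.79 = $7,330.30…
Final settlement = outstanding balance + penalty = $32,993.8364… + $7,330.30… = $40,324.14

$40,324.14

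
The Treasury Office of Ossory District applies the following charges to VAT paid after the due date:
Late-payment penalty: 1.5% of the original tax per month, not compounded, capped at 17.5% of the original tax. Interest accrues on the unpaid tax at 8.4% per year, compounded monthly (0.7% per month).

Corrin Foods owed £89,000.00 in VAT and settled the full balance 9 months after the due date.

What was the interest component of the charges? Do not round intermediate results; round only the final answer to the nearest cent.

£5,766.59

Interest: £89,000.00 × ((1 + 0.007)^9 − 1) = £89,000.00 × 0.0647931… = £5,766.5874…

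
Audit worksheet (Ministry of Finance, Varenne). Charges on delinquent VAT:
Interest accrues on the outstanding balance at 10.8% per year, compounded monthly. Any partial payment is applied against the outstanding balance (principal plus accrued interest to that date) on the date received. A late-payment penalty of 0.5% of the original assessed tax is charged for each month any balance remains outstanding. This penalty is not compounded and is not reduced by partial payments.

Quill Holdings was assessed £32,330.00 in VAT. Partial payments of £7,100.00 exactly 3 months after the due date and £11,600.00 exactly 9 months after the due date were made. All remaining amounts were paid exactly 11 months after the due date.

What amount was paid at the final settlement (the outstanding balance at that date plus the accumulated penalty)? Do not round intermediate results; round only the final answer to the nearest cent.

Monthly rate = 10.8% ÷ 12 = 0.9%
Balance at month 3: £32,330.0000 × (1 + 0.009)^3 = £33,210.7898…
After £7,100.00 payment: £33,210.7898… − £7,100.00 = £26,110.7898…
Balance at month 9: £26,110.7898… × (1 + 0.009)^6 = £27,552.8803…
After £11,600.00 payment: £27,552.8803… − £11,600.00 = £15,952.8803…
Balance at month 11: £15,952.8803… × (1 + 0.009)^2 = £16,241.3243…
Penalty: 11 × 0.5% × £32,330.00 = £1,778.15
Final settlement = outstanding balance + penalty = £16,241.3243… + £1,778.15 = £18,019.47

£18,019.47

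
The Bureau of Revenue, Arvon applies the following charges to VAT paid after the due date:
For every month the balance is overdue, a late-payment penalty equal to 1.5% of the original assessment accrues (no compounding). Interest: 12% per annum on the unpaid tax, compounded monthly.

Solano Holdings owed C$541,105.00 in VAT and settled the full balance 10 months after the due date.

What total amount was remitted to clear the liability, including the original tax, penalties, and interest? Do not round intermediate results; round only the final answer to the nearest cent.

C$678,882.31

Late-payment penalty: 10 × 1.5% × C$541,105.00 = C$81,165.75
Interest (12%/yr ÷ 12 = 1%/month): C$541,105.00 × ((1 + 0.01)^10 − 1) = C$56,611.5552…
Total = C$541,105.00 + C$81,165.7500 + C$56,611.5552… = C$678,882.31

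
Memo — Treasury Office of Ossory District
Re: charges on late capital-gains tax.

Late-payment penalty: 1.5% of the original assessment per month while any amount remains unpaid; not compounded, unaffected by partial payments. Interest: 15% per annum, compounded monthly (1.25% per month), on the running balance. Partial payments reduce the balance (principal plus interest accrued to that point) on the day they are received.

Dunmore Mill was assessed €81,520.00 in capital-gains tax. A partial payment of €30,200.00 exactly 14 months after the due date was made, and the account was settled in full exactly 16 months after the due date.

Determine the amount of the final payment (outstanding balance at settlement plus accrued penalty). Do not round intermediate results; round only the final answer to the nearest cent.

€88,050.48

Balance at month 14: €81,520.0000 × (1 + 0.0125)^14 = €97,005.1111…
After €30,200.00 payment: €97,005.1111… − €30,200.00 = €66,805.1111…
Balance at month 16: €66,805.1111… × (1 + 0.0125)^2 = €68,485.6772…
Penalty: 16 × 1.5% × €81,520.00 = €19,564.80
Final settlement = outstanding balance + penalty = €68,485.6772… + €19,564.80 = €88,050.48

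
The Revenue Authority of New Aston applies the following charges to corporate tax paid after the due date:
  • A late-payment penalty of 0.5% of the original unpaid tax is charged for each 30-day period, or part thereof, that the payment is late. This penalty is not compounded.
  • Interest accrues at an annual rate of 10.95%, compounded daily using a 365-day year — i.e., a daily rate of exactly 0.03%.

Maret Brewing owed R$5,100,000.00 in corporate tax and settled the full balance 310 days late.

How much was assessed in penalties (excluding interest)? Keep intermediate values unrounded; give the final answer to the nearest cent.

R$280,500.00

Penalty periods: ⌈310/30⌉ = 11; penalty = 11 × 0.5% × R$5,100,000.00 = R$280,500.00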